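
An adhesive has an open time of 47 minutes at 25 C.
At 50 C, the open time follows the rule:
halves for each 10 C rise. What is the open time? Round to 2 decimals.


Factor = 2^((50-25)/10) = 5.6569
Open time = 47 / 5.6569 = 8.31 min

8.31


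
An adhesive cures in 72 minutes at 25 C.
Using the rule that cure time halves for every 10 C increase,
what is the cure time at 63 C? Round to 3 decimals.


Factor = 2^((63 - 25) / 10) = 13.9288
Cure time = 72 / 13.9288
= 5.169 minutes

5.169


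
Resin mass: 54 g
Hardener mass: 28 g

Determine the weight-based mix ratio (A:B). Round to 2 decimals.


Ratio = 54 / 28 = 1.93

1.93


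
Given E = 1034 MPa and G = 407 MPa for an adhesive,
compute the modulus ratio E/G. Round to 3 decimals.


E/G ratio = 1034 / 407 = 2.541

2.541


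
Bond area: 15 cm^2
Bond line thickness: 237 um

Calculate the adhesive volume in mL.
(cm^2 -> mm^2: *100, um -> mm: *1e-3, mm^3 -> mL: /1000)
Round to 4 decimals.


V = 15*100 * 237*1e-3 / 1000
= 0.3555 mL

0.3555


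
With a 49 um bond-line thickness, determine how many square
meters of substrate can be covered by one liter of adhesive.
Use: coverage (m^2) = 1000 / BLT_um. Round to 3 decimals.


Coverage = 1000 / 49 = 20.408 m^2

20.408


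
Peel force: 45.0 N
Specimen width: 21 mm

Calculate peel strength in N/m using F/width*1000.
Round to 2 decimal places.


Peel strength = 45.0 / 21 * 1000 = 2142.86 N/m

2142.86


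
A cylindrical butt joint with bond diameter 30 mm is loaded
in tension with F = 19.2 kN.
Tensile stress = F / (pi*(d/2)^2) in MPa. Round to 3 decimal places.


Area = pi * (30/2)^2 = 706.8583 mm^2
Stress = 19.2*1000 / 706.8583
= 27.162 MPa

27.162


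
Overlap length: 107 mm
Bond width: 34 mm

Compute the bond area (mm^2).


Bond area = 107 * 34 = 3638 mm^2

3638


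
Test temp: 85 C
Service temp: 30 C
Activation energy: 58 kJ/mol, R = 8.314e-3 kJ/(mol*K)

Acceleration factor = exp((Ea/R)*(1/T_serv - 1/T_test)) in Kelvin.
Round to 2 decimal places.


AF = exp((58/0.008314)*(1/303.15 - 1/358.15))
= 34.26

34.26


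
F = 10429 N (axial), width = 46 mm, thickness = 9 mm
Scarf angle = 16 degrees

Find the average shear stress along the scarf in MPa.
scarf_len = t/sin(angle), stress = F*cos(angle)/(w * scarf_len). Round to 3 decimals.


scarf_len = 9/sin(16 deg) = 32.6516
cos(16 deg) = 0.961262
stress = 10429*0.961262/(46*32.6516) = 6.675 MPa

6.675


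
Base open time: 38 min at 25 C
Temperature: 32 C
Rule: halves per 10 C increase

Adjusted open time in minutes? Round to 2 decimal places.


Acceleration = 2^((32-25)/10) = 1.6245
Open time = 38 / 1.6245 = 23.39 min

23.39


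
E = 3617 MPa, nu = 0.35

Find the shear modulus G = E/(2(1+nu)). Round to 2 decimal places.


G = 3617 / (2 * 1.35)
= 1339.63 MPa

1339.63


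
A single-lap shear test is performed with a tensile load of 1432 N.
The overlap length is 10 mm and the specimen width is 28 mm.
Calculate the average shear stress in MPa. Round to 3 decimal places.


Shear stress = F / (overlap * width)
= 1432 / (10 * 28)
= 1432 / 280
= 5.114 MPa

5.114


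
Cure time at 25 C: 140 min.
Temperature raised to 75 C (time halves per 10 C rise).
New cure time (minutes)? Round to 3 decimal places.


Acceleration factor = 2^(50/10) = 32.0000
New time = 140 / 32.0000 = 4.375 min

4.375


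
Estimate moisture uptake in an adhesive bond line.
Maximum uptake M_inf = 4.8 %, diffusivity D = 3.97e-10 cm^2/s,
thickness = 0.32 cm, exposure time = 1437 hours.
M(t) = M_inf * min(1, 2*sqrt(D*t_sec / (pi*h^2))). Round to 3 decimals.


Convert time: 1437 h = 5173200 s
ratio = min(1, 2*sqrt(3.97e-10*5173200/(pi*0.32^2)))
= 0.159801
M(t) = 4.8 * 0.159801 = 0.767%

0.767


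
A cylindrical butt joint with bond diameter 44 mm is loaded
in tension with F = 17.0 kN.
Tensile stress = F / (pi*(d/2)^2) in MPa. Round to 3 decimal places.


Area = pi * (44/2)^2 = 1520.5308 mm^2
Stress = 17.0*1000 / 1520.5308
= 11.180 MPa

11.180


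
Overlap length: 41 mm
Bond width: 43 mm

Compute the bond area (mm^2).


Bond area = 41 * 43 = 1763 mm^2

1763


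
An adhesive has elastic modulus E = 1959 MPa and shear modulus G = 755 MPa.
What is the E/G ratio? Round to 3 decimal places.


E/G = 1959 / 755 = 2.595

2.595


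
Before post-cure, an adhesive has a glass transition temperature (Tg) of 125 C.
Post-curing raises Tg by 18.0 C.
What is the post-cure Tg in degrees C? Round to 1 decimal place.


Tg_post = Tg_base + delta_Tg
= 125 + 18.0
= 143.0 C

143.0


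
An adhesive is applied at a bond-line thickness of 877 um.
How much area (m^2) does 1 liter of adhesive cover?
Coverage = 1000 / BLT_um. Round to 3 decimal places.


Coverage = 1000 / 877 = 1.140 m^2

1.140


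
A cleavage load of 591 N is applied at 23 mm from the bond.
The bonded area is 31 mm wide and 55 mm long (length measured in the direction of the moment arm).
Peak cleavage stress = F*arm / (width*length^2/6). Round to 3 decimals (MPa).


Moment = 591 * 23 = 13593 N*mm
Section modulus = 31 * 3025 / 6 = 93775 / 6 mm^3
Stress = 13593 / (93775 / 6) = 81558 / 93775
= 0.870 MPa

0.870


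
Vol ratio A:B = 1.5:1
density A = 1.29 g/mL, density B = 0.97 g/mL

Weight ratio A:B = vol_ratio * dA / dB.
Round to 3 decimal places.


Weight ratio = 1.5 * 1.29 / 0.97
= 1.995

1.995


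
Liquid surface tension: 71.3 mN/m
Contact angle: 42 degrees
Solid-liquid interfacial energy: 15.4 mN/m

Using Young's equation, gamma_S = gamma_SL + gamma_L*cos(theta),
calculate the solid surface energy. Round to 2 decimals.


gamma_S = 15.4 + 71.3 * cos(42)
= 68.39 mN/m

68.39


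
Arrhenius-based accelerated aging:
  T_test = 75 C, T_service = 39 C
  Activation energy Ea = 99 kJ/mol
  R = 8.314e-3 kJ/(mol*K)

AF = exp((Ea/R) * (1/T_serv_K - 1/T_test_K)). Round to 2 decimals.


T_test_K = 348.15, T_serv_K = 312.15
AF = exp((99/8.314e-3) * (1/312.15 - 1/348.15))
= 51.65

51.65


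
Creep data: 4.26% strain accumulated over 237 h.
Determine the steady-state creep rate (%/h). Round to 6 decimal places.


Rate = 4.26 / 237 = 0.017975 %/h

0.017975


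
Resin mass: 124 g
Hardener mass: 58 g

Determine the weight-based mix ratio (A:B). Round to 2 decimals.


Ratio = 124 / 58 = 2.14

2.14


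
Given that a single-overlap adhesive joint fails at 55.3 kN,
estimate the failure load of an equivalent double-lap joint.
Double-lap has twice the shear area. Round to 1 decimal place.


Double-lap factor = 2
Expected load = 55.3 * 2 = 110.6 kN

110.6


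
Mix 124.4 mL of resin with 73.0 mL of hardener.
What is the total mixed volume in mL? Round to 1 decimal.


Total = 124.4 + 73.0 = 197.4 mL

197.4


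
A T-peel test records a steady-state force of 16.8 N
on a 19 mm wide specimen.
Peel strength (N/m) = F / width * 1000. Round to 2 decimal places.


Peel strength = 16.8 / 19 * 1000
= 884.21 N/m

884.21


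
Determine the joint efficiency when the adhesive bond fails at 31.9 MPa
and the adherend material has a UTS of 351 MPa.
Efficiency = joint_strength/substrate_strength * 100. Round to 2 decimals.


Joint efficiency = 31.9 / 351 * 100
= 9.09%

9.09


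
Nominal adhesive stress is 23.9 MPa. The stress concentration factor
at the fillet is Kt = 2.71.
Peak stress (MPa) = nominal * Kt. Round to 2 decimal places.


Peak = 23.9 * 2.71 = 64.77 MPa

64.77


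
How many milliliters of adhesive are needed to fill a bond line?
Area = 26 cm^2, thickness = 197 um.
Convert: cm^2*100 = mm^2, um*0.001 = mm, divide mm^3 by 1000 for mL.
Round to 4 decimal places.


= (26 * 100) * (197 * 0.001) / 1000
= 0.5122 mL

0.5122


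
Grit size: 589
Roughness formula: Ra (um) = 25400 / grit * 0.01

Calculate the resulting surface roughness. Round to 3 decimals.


Ra = 25400 / 589 * 0.01
= 0.431 um

0.431


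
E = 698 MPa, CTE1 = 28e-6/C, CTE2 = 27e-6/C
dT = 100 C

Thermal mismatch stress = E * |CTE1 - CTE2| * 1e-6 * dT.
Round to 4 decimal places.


= 698 * 1e-6 * 100
= 0.0698 MPa

0.0698


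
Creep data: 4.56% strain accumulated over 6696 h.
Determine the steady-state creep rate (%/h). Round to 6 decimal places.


Rate = 4.56 / 6696 = 0.000681 %/h

0.000681


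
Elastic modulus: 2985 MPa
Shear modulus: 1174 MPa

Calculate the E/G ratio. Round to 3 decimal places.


E / G = 2985 / 1174 = 2.543

2.543


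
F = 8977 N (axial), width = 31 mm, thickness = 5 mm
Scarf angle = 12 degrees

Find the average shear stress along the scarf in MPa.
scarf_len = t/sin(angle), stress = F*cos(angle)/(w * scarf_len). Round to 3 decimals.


scarf_len = 5/sin(12 deg) = 24.0487
cos(12 deg) = 0.978148
stress = 8977*0.978148/(31*24.0487) = 11.778 MPa

11.778


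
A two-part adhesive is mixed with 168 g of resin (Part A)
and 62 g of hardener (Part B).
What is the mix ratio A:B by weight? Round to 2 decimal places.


Mix ratio = mass_A / mass_B
= 168 / 62
= 2.71

2.71


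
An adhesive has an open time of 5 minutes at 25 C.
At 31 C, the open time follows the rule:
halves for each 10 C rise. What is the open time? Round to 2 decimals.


Factor = 2^((31-25)/10) = 1.5157
Open time = 5 / 1.5157 = 3.30 min

3.30


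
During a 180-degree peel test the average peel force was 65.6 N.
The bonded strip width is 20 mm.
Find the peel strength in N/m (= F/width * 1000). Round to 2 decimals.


Peel strength = F/width * 1000
= 65.6 / 20 * 1000
= 3280.00 N/m

3280.00


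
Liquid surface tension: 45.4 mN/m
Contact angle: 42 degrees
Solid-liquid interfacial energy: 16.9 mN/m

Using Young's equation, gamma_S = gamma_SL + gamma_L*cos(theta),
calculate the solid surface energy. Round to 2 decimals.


gamma_S = 16.9 + 45.4 * cos(42)
= 50.64 mN/m

50.64


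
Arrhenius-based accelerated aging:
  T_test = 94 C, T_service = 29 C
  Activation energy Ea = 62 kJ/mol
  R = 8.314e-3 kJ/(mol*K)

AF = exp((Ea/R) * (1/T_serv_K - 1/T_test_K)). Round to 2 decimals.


T_test_K = 367.15, T_serv_K = 302.15
AF = exp((62/8.314e-3) * (1/302.15 - 1/367.15))
= 79.00

79.00


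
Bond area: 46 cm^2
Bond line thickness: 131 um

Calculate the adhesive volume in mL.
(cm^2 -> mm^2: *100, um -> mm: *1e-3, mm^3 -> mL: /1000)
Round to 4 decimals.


V = 46*100 * 131*1e-3 / 1000
= 0.6026 mL

0.6026


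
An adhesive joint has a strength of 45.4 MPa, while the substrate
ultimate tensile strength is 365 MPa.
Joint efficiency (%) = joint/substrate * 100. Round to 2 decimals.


Efficiency = 45.4 / 365 * 100
= 12.44%

12.44


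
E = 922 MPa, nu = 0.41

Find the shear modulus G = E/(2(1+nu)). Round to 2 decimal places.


G = 922 / (2 * 1.41)
= 326.95 MPa

326.95


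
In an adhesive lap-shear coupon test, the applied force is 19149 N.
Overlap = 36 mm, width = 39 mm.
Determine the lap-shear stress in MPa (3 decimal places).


stress = F / (overlap * width)
= 19149 / (36 * 39)
= 13.639 MPa

13.639


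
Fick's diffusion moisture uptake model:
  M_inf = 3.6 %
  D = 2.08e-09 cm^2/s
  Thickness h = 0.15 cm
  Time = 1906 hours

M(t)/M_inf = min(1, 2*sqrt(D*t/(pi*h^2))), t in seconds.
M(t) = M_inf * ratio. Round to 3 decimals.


t_sec = 1906 * 3600 = 6861600
ratio = 2*sqrt(2.08e-09*6861600/(pi*0.15^2))
= min(1, 0.898686)
= 0.898686
M(t) = 3.6 * 0.898686 = 3.235 %

3.235


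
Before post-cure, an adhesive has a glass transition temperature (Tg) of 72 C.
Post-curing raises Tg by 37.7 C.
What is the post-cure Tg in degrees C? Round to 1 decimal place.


Tg_post = Tg_base + delta_Tg
= 72 + 37.7
= 109.7 C

109.7


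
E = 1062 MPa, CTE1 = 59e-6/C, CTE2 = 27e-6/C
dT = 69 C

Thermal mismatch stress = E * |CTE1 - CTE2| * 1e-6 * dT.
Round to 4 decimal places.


= 1062 * 32e-6 * 69
= 2.3449 MPa

2.3449


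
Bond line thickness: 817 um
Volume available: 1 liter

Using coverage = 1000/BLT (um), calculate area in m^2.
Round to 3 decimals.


1 L = 1e6 mm^3, thickness = 817 um = 0.817 mm
Area = 1e6 / 0.817 mm^2 = (1e6 / 0.817) / 1e6 m^2 = 1000 / 817 m^2
= 1.224 m^2

1.224


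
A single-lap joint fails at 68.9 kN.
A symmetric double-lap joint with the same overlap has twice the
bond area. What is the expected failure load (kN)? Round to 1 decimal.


Double-lap load = 2 * 68.9 = 137.8 kN

137.8


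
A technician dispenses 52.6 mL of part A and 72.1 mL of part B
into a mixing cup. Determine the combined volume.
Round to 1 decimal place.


Combined volume = 52.6 + 72.1
= 124.7 mL

124.7


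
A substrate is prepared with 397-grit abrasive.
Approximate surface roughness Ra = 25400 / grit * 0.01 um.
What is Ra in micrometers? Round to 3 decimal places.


Ra = 25400 / 397 * 0.01 = 0.640 um

0.640


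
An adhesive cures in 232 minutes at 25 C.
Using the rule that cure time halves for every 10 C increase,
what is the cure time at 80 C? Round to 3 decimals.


Factor = 2^((80 - 25) / 10) = 45.2548
Cure time = 232 / 45.2548
= 5.127 minutes

5.127


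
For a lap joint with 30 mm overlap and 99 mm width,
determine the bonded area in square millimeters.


Area = 30 * 99 = 2970 mm^2

2970


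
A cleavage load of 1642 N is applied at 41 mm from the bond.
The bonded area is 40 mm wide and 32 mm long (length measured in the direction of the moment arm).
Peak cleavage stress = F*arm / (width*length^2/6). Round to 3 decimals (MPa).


Moment = 1642 * 41 = 67322 N*mm
Section modulus = 40 * 1024 / 6 = 40960 / 6 mm^3
Stress = 67322 / (40960 / 6) = 403932 / 40960
= 9.862 MPa

9.862


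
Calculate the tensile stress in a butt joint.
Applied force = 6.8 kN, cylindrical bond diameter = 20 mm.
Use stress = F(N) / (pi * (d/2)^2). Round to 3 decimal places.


A = pi * 10.0^2 = 314.1593 mm^2
sigma = 6800.0 / 314.1593 = 21.645 MPa

21.645


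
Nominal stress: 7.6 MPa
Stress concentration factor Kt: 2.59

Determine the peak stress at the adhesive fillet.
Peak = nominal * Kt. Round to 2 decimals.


Peak stress = 7.6 * 2.59
= 19.68 MPa

19.68


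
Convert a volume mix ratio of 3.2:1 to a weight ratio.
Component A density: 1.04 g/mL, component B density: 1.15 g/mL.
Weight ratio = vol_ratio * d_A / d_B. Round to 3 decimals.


= 3.2 * 1.04 / 1.15 = 2.894

2.894


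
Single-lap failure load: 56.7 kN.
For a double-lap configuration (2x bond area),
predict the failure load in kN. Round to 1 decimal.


Failure load = 56.7 * 2 = 113.4 kN

113.4


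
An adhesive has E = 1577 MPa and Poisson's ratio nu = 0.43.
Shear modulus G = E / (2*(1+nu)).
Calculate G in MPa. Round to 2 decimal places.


G = 1577 / (2*(1+0.43))
= 1577 / 2.86
= 551.40 MPa

551.40


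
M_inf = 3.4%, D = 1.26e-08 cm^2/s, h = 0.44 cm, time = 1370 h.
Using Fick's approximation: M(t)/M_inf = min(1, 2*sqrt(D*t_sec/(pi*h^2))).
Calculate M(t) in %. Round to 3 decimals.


t = 4932000 s
ratio = min(1, 2*sqrt(1.26e-08*4932000/(pi*0.1936)))
= 0.639292
M(t) = 3.4 * 0.639292 = 2.174%

2.174


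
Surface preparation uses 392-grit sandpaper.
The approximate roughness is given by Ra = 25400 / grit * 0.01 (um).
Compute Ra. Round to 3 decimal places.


Ra = 25400 / 392 * 0.01
= 254 / 392
= 0.648 um

0.648


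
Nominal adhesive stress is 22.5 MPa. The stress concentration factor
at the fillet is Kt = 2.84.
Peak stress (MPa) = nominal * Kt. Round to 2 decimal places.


Peak = 22.5 * 2.84 = 63.90 MPa

63.90


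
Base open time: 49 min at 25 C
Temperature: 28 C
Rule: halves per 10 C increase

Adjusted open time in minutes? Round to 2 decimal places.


Acceleration = 2^((28-25)/10) = 1.2311
Open time = 49 / 1.2311 = 39.80 min

39.80


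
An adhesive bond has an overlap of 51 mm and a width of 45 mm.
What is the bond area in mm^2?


Bond area = overlap * width
= 51 * 45
= 2295 mm^2

2295


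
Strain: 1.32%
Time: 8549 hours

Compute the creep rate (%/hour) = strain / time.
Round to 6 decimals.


Creep rate = 1.32 / 8549
= 0.000154 %/h

0.000154


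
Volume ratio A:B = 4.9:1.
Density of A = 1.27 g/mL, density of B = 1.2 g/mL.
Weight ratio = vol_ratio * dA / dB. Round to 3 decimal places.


Wt ratio = 4.9 * 1.27 / 1.2
= 5.186

5.186


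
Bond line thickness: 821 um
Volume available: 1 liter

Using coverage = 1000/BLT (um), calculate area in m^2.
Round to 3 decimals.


1 L = 1e6 mm^3, thickness = 821 um = 0.821 mm
Area = 1e6 / 0.821 mm^2 = (1e6 / 0.821) / 1e6 m^2 = 1000 / 821 m^2
= 1.218 m^2

1.218


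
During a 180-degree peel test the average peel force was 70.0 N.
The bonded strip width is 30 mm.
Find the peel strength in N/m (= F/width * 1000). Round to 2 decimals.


Peel strength = F/width * 1000
= 70.0 / 30 * 1000
= 2333.33 N/m

2333.33


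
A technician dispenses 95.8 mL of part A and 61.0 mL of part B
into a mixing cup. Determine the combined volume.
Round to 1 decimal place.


Combined volume = 95.8 + 61.0
= 156.8 mL

156.8


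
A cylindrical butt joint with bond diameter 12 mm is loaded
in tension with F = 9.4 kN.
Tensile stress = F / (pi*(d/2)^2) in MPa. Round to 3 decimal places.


Area = pi * (12/2)^2 = 113.0973 mm^2
Stress = 9.4*1000 / 113.0973
= 83.114 MPa

83.114


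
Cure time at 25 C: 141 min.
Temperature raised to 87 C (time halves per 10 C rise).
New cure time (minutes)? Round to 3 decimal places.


Acceleration factor = 2^(62/10) = 73.5167
New time = 141 / 73.5167 = 1.918 min

1.918


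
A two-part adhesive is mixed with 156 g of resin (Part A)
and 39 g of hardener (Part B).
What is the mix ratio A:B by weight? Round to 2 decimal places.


Mix ratio = mass_A / mass_B
= 156 / 39
= 4.00

4.00


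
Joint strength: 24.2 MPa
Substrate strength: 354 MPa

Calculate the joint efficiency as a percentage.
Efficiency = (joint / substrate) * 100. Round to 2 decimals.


Efficiency = (24.2 / 354) * 100 = 6.84%

6.84


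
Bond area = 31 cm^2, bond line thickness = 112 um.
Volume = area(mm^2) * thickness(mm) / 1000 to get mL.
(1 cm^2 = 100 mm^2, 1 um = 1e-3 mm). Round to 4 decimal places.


area_mm2 = 31 * 100 = 3100
blt_mm = 112 * 1e-3 = 0.112
vol_mm3 = 3100 * 0.112 = 347.2
vol_mL = 347.2 / 1000 = 0.3472 mL

0.3472


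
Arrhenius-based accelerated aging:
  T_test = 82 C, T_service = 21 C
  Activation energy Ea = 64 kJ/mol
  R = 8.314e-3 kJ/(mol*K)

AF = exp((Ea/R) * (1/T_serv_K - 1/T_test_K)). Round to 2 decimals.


T_test_K = 355.15, T_serv_K = 294.15
AF = exp((64/8.314e-3) * (1/294.15 - 1/355.15))
= 89.56

89.56


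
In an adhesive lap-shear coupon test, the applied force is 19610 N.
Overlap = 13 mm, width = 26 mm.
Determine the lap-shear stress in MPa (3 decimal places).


stress = F / (overlap * width)
= 19610 / (13 * 26)
= 58.018 MPa

58.018


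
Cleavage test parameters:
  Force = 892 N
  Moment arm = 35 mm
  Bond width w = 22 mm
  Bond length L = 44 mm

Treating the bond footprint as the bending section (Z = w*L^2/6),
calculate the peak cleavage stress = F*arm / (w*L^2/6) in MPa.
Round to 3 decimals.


M = 892 * 35 = 31220 N*mm
Z = 22 * 44^2 / 6 = 42592 / 6 mm^3
sigma = M / Z = 6 * 31220 / 42592 = 187320 / 42592
= 4.398 MPa

4.398


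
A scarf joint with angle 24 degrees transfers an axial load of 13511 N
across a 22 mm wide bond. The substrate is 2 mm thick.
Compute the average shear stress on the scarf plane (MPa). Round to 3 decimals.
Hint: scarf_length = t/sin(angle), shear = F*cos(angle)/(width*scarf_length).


scarf_length = 2 / sin(24 deg) = 4.9172 mm
cos(24 deg) = 0.913545
shear stress = 13511 * 0.913545 / (22 * 4.9172)
= 114.098 MPa

114.098


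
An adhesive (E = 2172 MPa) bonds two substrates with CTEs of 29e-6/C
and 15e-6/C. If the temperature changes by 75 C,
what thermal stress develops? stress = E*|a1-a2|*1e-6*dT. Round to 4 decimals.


Stress = 2172 * |29 - 15| * 1e-6 * 75
= 2.2806 MPa

2.2806


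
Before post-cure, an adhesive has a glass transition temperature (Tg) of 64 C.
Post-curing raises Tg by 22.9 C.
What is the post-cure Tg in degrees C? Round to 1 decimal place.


Tg_post = Tg_base + delta_Tg
= 64 + 22.9
= 86.9 C

86.9


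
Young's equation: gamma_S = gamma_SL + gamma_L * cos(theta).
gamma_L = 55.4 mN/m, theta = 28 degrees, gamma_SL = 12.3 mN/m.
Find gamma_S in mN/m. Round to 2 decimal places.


cos(28 deg) = 0.882948
gamma_S = 12.3 + 55.4 * 0.882948
= 61.22 mN/m

61.22


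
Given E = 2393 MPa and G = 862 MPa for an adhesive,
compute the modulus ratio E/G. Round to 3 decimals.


E/G ratio = 2393 / 862 = 2.776

2.776


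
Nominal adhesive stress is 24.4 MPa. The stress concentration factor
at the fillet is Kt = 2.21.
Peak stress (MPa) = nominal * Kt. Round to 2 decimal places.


Peak = 24.4 * 2.21 = 53.92 MPa

53.92


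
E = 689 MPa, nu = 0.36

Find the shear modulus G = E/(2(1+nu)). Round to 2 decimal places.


G = 689 / (2 * 1.36)
= 253.31 MPa

253.31


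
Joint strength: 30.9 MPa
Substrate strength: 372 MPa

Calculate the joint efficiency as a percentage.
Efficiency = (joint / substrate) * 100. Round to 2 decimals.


Efficiency = (30.9 / 372) * 100 = 8.31%

8.31


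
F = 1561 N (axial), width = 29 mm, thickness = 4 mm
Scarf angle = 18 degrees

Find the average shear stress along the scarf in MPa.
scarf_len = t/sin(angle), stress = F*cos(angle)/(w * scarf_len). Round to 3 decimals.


scarf_len = 4/sin(18 deg) = 12.9443
cos(18 deg) = 0.951057
stress = 1561*0.951057/(29*12.9443) = 3.955 MPa

3.955


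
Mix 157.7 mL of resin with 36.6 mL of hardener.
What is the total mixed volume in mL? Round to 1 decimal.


Total = 157.7 + 36.6 = 194.3 mL

194.3


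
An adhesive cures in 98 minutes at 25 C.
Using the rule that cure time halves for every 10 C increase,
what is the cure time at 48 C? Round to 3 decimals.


Factor = 2^((48 - 25) / 10) = 4.9246
Cure time = 98 / 4.9246
= 19.900 minutes

19.900


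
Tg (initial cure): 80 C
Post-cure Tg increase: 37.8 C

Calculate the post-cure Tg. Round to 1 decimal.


Post-cure Tg = 80 + 37.8 = 117.8 C

117.8


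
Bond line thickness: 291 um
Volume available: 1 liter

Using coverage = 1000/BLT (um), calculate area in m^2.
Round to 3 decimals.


1 L = 1e6 mm^3, thickness = 291 um = 0.291 mm
Area = 1e6 / 0.291 mm^2 = (1e6 / 0.291) / 1e6 m^2 = 1000 / 291 m^2
= 3.436 m^2

3.436


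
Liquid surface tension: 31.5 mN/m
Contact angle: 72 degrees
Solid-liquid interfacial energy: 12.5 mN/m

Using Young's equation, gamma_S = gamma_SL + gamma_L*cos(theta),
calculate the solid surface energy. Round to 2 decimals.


gamma_S = 12.5 + 31.5 * cos(72)
= 22.23 mN/m

22.23


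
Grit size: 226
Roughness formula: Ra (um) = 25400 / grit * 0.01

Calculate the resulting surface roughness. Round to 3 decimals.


Ra = 25400 / 226 * 0.01
= 1.124 um

1.124


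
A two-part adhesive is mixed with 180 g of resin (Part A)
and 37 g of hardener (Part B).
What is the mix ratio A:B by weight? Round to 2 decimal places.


Mix ratio = mass_A / mass_B
= 180 / 37
= 4.86

4.86


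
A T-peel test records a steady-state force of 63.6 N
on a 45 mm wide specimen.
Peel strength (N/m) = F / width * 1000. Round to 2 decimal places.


Peel strength = 63.6 / 45 * 1000
= 1413.33 N/m

1413.33


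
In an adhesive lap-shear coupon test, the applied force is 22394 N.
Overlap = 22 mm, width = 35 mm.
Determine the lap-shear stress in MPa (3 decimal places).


stress = F / (overlap * width)
= 22394 / (22 * 35)
= 29.083 MPa

29.083


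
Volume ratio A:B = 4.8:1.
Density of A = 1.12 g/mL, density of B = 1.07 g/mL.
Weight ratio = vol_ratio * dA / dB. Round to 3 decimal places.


Wt ratio = 4.8 * 1.12 / 1.07
= 5.024

5.024


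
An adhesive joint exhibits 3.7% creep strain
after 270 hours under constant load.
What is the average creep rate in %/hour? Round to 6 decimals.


Creep rate = strain / time
= 3.7 / 270
= 0.013704 %/h

0.013704


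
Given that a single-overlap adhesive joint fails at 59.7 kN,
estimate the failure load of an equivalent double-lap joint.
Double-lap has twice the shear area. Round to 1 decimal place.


Double-lap factor = 2
Expected load = 59.7 * 2 = 119.4 kN

119.4


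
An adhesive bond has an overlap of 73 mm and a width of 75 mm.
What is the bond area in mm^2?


Bond area = overlap * width
= 73 * 75
= 5475 mm^2

5475


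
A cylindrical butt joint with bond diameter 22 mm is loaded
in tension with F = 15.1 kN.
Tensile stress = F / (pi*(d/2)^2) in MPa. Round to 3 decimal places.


Area = pi * (22/2)^2 = 380.1327 mm^2
Stress = 15.1*1000 / 380.1327
= 39.723 MPa

39.723


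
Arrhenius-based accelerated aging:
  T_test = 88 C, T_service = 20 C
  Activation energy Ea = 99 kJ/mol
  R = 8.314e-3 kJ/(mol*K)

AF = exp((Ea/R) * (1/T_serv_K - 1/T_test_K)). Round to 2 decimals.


T_test_K = 361.15, T_serv_K = 293.15
AF = exp((99/8.314e-3) * (1/293.15 - 1/361.15))
= 2096.77

2096.77


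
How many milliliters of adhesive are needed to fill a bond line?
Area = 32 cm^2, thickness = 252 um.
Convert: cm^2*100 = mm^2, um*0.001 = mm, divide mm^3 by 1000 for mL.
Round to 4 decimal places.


= (32 * 100) * (252 * 0.001) / 1000
= 0.8064 mL

0.8064


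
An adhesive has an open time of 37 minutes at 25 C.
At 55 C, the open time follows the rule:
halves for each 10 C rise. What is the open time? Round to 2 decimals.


Factor = 2^((55-25)/10) = 8.0000
Open time = 37 / 8.0000 = 4.63 min

4.63


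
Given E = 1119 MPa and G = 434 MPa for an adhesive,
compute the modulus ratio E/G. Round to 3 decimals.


E/G ratio = 1119 / 434 = 2.578

2.578


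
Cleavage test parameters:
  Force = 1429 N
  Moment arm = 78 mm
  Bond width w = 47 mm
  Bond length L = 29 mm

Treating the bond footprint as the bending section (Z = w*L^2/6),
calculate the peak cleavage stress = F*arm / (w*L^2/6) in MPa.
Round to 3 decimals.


M = 1429 * 78 = 111462 N*mm
Z = 47 * 29^2 / 6 = 39527 / 6 mm^3
sigma = M / Z = 6 * 111462 / 39527 = 668772 / 39527
= 16.919 MPa

16.919


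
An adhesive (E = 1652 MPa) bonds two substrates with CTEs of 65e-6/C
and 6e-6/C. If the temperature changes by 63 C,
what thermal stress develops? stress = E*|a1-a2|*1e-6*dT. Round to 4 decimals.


Stress = 1652 * |65 - 6| * 1e-6 * 63
= 6.1405 MPa

6.1405


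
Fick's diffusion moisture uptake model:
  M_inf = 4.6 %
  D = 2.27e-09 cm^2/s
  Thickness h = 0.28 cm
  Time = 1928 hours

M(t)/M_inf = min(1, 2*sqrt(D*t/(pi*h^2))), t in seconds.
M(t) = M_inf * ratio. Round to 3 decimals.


t_sec = 1928 * 3600 = 6940800
ratio = 2*sqrt(2.27e-09*6940800/(pi*0.28^2))
= min(1, 0.505842)
= 0.505842
M(t) = 4.6 * 0.505842 = 2.327 %

2.327


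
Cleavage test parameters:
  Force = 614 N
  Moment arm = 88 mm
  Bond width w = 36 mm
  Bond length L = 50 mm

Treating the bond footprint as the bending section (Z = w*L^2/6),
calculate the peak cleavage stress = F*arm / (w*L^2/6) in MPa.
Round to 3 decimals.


M = 614 * 88 = 54032 N*mm
Z = 36 * 50^2 / 6 = 90000 / 6 mm^3
sigma = M / Z = 6 * 54032 / 90000 = 324192 / 90000
= 3.602 MPa

3.602


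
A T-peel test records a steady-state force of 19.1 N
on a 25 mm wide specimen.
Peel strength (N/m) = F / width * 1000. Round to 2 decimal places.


Peel strength = 19.1 / 25 * 1000
= 764.00 N/m

764.00


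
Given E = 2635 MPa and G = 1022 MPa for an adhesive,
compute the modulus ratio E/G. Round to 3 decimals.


E/G ratio = 2635 / 1022 = 2.578

2.578


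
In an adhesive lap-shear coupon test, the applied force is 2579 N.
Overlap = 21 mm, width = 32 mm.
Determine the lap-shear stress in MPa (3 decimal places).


stress = F / (overlap * width)
= 2579 / (21 * 32)
= 3.838 MPa

3.838


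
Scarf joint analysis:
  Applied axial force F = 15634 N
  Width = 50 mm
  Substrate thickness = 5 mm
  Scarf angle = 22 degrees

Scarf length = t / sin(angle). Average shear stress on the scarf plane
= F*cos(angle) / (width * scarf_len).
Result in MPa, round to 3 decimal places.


Scarf length = 5 / sin(22 deg) = 13.3473 mm
cos(22 deg) = 0.927184
Shear = 15634 * 0.927184 / (50 * 13.3473)
= 21.721 MPa

21.721


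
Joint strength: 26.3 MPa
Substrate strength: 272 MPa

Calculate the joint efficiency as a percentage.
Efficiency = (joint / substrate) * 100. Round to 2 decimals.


Efficiency = (26.3 / 272) * 100 = 9.67%

9.67


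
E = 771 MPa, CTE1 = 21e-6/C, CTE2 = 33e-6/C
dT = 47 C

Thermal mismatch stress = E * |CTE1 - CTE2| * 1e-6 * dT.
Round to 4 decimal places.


= 771 * 12e-6 * 47
= 0.4348 MPa

0.4348


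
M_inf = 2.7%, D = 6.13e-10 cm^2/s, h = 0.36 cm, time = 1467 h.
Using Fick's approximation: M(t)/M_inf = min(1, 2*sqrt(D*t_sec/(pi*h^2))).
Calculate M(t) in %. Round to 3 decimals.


t = 5281200 s
ratio = min(1, 2*sqrt(6.13e-10*5281200/(pi*0.1296)))
= 0.178340
M(t) = 2.7 * 0.178340 = 0.482%

0.482


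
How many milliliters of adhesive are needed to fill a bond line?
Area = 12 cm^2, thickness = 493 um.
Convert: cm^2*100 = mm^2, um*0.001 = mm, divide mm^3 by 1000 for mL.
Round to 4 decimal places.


= (12 * 100) * (493 * 0.001) / 1000
= 0.5916 mL

0.5916


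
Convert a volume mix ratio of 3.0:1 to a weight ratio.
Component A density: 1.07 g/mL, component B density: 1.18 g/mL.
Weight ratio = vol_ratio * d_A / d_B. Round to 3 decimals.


= 3.0 * 1.07 / 1.18 = 2.720

2.720


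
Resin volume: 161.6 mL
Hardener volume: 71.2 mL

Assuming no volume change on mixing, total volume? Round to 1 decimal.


V_total = 161.6 + 71.2 = 232.8 mL

232.8


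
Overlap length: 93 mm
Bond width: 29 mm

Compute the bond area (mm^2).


Bond area = 93 * 29 = 2697 mm^2

2697


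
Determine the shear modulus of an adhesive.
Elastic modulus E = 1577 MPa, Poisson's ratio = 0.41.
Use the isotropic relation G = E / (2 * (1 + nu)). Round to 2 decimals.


G = 1577 / (2*(1+0.41)) = 1577 / 2.82
= 559.22 MPa

559.22


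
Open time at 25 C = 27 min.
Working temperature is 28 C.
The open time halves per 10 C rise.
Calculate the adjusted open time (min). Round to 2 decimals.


factor = 2^((28 - 25) / 10) = 1.2311
ot = 27 / 1.2311 = 21.93 min

21.93


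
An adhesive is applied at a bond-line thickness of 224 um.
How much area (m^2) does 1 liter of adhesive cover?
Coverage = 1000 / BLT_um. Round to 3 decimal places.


Coverage = 1000 / 224 = 4.464 m^2

4.464


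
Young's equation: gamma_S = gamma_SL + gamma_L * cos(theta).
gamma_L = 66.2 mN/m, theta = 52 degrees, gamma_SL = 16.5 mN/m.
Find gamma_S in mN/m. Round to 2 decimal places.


cos(52 deg) = 0.615661
gamma_S = 16.5 + 66.2 * 0.615661
= 57.26 mN/m

57.26


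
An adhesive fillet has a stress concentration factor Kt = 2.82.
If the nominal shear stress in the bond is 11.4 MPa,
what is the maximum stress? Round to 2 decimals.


Max stress = 11.4 * 2.82 = 32.15 MPa

32.15


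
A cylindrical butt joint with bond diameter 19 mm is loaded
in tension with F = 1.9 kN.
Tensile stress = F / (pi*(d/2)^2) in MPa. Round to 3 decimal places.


Area = pi * (19/2)^2 = 283.5287 mm^2
Stress = 1.9*1000 / 283.5287
= 6.701 MPa

6.701


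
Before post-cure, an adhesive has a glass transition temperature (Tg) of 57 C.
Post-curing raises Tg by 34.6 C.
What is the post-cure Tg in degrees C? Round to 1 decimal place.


Tg_post = Tg_base + delta_Tg
= 57 + 34.6
= 91.6 C

91.6


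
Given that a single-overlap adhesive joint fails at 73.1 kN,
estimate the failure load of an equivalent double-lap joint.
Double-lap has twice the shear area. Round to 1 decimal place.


Double-lap factor = 2
Expected load = 73.1 * 2 = 146.2 kN

146.2


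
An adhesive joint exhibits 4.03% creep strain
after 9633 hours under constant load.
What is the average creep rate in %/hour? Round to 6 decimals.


Creep rate = strain / time
= 4.03 / 9633
= 0.000418 %/h

0.000418


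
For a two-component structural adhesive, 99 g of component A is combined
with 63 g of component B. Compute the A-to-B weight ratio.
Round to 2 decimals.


Weight ratio A:B = 99 / 63
= 1.57

1.57


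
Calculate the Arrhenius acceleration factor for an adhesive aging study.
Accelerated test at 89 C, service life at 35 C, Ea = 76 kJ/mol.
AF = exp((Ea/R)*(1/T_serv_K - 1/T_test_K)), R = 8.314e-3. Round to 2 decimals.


T_test = 362.15 K, T_serv = 308.15 K
Ea/R = 76 / 0.008314 = 9141.21
AF = exp(9141.21 * (1/308.15 - 1/362.15))
= 83.37

83.37


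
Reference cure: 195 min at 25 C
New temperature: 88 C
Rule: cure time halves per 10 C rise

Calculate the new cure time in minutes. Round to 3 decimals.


factor = 2^((88-25)/10) = 78.7932
t_new = 195 / 78.7932 = 2.475 min

2.475


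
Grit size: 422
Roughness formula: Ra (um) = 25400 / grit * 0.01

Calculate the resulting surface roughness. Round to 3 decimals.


Ra = 25400 / 422 * 0.01
= 0.602 um

0.602


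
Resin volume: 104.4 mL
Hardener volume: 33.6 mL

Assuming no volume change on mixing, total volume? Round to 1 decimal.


V_total = 104.4 + 33.6 = 138.0 mL

138.0


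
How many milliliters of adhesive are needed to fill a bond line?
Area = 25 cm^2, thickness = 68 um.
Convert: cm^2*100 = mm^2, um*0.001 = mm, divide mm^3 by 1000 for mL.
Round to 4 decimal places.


= (25 * 100) * (68 * 0.001) / 1000
= 0.1700 mL

0.1700


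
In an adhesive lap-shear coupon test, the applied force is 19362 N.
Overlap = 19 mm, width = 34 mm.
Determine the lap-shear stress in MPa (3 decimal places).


stress = F / (overlap * width)
= 19362 / (19 * 34)
= 29.972 MPa

29.972


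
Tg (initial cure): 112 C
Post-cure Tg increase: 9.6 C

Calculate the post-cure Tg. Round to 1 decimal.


Post-cure Tg = 112 + 9.6 = 121.6 C

121.6


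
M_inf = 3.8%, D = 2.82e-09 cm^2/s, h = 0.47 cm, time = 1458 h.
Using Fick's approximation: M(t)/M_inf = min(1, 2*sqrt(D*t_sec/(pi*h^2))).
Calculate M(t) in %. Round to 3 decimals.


t = 5248800 s
ratio = min(1, 2*sqrt(2.82e-09*5248800/(pi*0.2209)))
= 0.292087
M(t) = 3.8 * 0.292087 = 1.110%

1.110


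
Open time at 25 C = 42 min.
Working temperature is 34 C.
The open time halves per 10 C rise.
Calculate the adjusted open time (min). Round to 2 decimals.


factor = 2^((34 - 25) / 10) = 1.8661
ot = 42 / 1.8661 = 22.51 min

22.51


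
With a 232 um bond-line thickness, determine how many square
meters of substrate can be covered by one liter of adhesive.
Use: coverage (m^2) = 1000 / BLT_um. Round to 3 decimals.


Coverage = 1000 / 232 = 4.310 m^2

4.310


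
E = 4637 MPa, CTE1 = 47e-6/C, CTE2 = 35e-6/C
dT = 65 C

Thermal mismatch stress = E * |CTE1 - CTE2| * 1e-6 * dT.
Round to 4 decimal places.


= 4637 * 12e-6 * 65
= 3.6169 MPa

3.6169


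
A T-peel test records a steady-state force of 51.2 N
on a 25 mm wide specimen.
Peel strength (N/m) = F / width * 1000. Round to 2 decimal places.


Peel strength = 51.2 / 25 * 1000
= 2048.00 N/m

2048.00


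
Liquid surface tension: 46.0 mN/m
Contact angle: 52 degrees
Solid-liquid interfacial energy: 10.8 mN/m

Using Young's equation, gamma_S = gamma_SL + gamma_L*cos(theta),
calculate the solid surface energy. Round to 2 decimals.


gamma_S = 10.8 + 46.0 * cos(52)
= 39.12 mN/m

39.12


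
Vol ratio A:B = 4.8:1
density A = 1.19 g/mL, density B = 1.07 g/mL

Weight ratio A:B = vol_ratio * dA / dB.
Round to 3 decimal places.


Weight ratio = 4.8 * 1.19 / 1.07
= 5.338

5.338


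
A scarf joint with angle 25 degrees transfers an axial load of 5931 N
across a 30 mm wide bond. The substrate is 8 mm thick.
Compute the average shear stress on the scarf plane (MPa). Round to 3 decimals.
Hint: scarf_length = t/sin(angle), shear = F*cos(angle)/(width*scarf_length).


scarf_length = 8 / sin(25 deg) = 18.9296 mm
cos(25 deg) = 0.906308
shear stress = 5931 * 0.906308 / (30 * 18.9296)
= 9.465 MPa

9.465


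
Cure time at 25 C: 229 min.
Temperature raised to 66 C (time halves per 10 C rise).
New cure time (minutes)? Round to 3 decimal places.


Acceleration factor = 2^(41/10) = 17.1484
New time = 229 / 17.1484 = 13.354 min

13.354


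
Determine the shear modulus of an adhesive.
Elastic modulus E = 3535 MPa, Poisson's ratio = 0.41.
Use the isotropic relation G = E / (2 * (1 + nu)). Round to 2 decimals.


G = 3535 / (2*(1+0.41)) = 3535 / 2.82
= 1253.55 MPa

1253.55


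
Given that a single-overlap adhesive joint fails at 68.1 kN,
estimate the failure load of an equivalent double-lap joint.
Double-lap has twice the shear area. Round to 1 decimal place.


Double-lap factor = 2
Expected load = 68.1 * 2 = 136.2 kN

136.2


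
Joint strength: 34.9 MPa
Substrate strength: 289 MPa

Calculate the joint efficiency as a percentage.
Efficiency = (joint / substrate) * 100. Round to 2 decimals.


Efficiency = (34.9 / 289) * 100 = 12.08%

12.08


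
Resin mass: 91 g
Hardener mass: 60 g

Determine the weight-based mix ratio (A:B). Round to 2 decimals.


Ratio = 91 / 60 = 1.52

1.52


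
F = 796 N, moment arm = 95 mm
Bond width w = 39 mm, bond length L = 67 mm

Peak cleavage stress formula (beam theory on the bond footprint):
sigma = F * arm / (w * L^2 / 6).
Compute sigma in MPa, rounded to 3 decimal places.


sigma = (796 * 95) / (39 * 4489 / 6)
= 75620 * 6 / 175071
= 453720 / 175071
= 2.592 MPa

2.592


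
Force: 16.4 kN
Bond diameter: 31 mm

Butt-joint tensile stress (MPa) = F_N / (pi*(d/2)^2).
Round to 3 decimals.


F_N = 16.4 * 1000 = 16400.0 N
A = pi*(15.5)^2 = 754.7676 mm^2
stress = 16400.0 / 754.7676 = 21.729 MPa

21.729


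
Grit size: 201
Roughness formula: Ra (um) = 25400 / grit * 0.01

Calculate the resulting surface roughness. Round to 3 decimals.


Ra = 25400 / 201 * 0.01
= 1.264 um

1.264


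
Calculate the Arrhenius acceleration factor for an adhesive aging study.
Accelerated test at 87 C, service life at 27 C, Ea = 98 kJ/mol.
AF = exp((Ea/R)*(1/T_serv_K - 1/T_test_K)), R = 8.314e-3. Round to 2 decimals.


T_test = 360.15 K, T_serv = 300.15 K
Ea/R = 98 / 0.008314 = 11787.35
AF = exp(11787.35 * (1/300.15 - 1/360.15))
= 694.04

694.04


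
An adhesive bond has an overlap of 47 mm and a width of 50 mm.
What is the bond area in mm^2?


Bond area = overlap * width
= 47 * 50
= 2350 mm^2

2350


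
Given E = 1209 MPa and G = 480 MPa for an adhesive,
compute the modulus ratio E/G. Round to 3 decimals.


E/G ratio = 1209 / 480 = 2.519

2.519


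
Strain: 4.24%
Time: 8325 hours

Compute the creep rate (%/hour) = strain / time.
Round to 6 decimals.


Creep rate = 4.24 / 8325
= 0.000509 %/h

0.000509


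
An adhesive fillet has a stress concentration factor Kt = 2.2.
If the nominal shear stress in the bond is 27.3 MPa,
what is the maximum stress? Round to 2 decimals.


Max stress = 27.3 * 2.2 = 60.06 MPa

60.06


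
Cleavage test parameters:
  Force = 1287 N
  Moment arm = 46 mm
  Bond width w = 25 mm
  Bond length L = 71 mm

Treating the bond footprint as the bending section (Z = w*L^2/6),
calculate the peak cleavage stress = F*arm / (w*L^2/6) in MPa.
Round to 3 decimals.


M = 1287 * 46 = 59202 N*mm
Z = 25 * 71^2 / 6 = 126025 / 6 mm^3
sigma = M / Z = 6 * 59202 / 126025 = 355212 / 126025
= 2.819 MPa

2.819


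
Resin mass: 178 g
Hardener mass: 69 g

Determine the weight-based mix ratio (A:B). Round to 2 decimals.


Ratio = 178 / 69 = 2.58

2.58


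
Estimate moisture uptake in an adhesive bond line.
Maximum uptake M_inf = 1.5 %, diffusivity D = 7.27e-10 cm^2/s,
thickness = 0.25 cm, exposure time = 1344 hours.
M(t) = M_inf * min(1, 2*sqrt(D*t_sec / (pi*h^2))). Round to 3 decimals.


Convert time: 1344 h = 4838400 s
ratio = min(1, 2*sqrt(7.27e-10*4838400/(pi*0.25^2)))
= 0.267691
M(t) = 1.5 * 0.267691 = 0.402%

0.402


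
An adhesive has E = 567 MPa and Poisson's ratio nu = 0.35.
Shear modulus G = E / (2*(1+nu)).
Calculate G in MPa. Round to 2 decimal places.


G = 567 / (2*(1+0.35))
= 567 / 2.70
= 210.00 MPa

210.00


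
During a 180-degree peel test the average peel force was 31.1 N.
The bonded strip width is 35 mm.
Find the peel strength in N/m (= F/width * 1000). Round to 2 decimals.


Peel strength = F/width * 1000
= 31.1 / 35 * 1000
= 888.57 N/m

888.57


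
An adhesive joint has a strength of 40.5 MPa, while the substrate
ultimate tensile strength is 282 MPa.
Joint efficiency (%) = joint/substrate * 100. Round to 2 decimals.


Efficiency = 40.5 / 282 * 100
= 14.36%

14.36
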